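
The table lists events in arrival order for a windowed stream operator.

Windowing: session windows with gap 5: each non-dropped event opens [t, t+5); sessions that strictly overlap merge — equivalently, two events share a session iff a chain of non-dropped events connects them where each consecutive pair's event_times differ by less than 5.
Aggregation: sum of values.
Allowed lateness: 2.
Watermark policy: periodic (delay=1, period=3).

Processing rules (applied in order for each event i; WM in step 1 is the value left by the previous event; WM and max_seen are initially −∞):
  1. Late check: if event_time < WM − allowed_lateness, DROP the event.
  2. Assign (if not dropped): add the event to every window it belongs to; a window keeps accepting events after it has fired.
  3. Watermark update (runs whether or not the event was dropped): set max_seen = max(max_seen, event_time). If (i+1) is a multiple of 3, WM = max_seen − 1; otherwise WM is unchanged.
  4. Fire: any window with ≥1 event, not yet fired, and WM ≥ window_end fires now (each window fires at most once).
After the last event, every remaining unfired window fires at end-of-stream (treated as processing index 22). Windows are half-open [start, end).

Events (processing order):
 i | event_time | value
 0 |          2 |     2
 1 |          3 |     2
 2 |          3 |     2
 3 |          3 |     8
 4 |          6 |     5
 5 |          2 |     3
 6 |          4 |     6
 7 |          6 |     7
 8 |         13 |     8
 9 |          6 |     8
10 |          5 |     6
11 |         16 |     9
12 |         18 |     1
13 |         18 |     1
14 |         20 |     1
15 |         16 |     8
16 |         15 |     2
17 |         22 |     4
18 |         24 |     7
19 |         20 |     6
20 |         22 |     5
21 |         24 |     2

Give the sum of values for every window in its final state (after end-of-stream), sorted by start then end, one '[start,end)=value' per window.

i=0 t=2 v=2: → [2,7); WM=−∞
i=1 t=3 v=2: → [2,8); WM=−∞
i=2 t=3 v=2: → [2,8); WM=2
i=3 t=3 v=8: → [2,8); WM=2
i=4 t=6 v=5: → [2,11); WM=2
i=5 t=2 v=3: → [2,11); WM=5
i=6 t=4 v=6: → [2,11); WM=5
i=7 t=6 v=7: → [2,11); WM=5
i=8 t=13 v=8: → [13,18); WM=12
i=9 t=6 v=8: DROP (t<12-2); WM=12
i=10 t=5 v=6: DROP (t<12-2); WM=12
i=11 t=16 v=9: → [13,21); WM=15
i=12 t=18 v=1: → [13,23); WM=15
i=13 t=18 v=1: → [13,23); WM=15
i=14 t=20 v=1: → [13,25); WM=19
i=15 t=16 v=8: DROP (t<19-2); WM=19
i=16 t=15 v=2: DROP (t<19-2); WM=19
i=17 t=22 v=4: → [13,27); WM=21
i=18 t=24 v=7: → [13,29); WM=21
i=19 t=20 v=6: → [13,29); WM=21
i=20 t=22 v=5: → [13,29); WM=23
i=21 t=24 v=2: → [13,29); WM=23

[2,11)=35 [13,29)=44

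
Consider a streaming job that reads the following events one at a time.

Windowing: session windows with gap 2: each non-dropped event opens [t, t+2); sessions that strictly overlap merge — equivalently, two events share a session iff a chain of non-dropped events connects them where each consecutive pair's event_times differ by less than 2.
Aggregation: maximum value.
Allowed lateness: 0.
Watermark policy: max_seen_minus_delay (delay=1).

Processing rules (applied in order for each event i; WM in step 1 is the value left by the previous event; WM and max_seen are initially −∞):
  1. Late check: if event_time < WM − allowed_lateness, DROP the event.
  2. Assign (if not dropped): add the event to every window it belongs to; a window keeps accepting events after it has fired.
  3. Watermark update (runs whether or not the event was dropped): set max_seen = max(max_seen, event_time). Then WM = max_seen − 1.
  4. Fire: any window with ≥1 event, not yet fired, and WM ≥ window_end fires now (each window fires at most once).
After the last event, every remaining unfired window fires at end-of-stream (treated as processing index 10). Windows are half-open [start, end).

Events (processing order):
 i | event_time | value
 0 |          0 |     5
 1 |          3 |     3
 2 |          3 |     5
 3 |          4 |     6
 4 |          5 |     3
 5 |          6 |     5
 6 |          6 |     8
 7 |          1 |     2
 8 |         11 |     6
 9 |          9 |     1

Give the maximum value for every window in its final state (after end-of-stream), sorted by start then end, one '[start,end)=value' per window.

[0,2)=5 [3,8)=8 [11,13)=6

i=0 t=0 v=5: → [0,2); WM=-1
i=1 t=3 v=3: → [3,5); WM=2
i=2 t=3 v=5: → [3,5); WM=2
i=3 t=4 v=6: → [3,6); WM=3
i=4 t=5 v=3: → [3,7); WM=4
i=5 t=6 v=5: → [3,8); WM=5
i=6 t=6 v=8: → [3,8); WM=5
i=7 t=1 v=2: DROP (t<5-0); WM=5
i=8 t=11 v=6: → [11,13); WM=10
i=9 t=9 v=1: DROP (t<10-0); WM=10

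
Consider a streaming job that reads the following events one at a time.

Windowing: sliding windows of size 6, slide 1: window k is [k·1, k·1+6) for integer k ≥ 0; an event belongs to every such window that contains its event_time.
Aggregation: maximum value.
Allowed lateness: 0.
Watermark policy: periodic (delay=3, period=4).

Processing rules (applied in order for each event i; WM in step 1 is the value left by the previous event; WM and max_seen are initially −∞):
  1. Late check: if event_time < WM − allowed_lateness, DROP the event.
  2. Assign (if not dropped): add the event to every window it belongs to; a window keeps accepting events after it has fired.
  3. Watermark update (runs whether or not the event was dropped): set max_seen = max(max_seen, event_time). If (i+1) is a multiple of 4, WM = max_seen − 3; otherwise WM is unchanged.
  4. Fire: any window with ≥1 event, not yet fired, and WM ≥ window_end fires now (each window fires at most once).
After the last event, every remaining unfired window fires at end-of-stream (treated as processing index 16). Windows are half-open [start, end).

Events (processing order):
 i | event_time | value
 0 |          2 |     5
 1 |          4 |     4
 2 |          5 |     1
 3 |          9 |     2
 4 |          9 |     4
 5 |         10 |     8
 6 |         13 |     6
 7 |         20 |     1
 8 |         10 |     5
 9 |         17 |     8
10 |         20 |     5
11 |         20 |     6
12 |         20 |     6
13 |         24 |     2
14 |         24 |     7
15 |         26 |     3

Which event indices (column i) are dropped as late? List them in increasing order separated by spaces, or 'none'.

i=0 t=2 v=5: → [2,8),[1,7),[0,6); WM=−∞
i=1 t=4 v=4: → [4,10),[3,9),[2,8),[1,7),[0,6); WM=−∞
i=2 t=5 v=1: → [5,11),[4,10),[3,9),[2,8),[1,7),[0,6); WM=−∞
i=3 t=9 v=2: → [9,15),[8,14),[7,13),[6,12),[5,11),[4,10); WM=6; [0,6) fires=5
i=4 t=9 v=4: → [9,15),[8,14),[7,13),[6,12),[5,11),[4,10); WM=6
i=5 t=10 v=8: → [10,16),[9,15),[8,14),[7,13),[6,12),[5,11); WM=6
i=6 t=13 v=6: → [13,19),[12,18),[11,17),[10,16),[9,15),[8,14); WM=6
i=7 t=20 v=1: → [20,26),[19,25),[18,24),[17,23),[16,22),[15,21); WM=17; [1,7) fires=5 [2,8) fires=5 [3,9) fires=4 [4,10) fires=4 [5,11) fires=8 [6,12) fires=8 [7,13) fires=8 [8,14) fires=8 [9,15) fires=8 [10,16) fires=8 [11,17) fires=6
i=8 t=10 v=5: DROP (t<17-0); WM=17
i=9 t=17 v=8: → [17,23),[16,22),[15,21),[14,20),[13,19),[12,18); WM=17
i=10 t=20 v=5: → [20,26),[19,25),[18,24),[17,23),[16,22),[15,21); WM=17
i=11 t=20 v=6: → [20,26),[19,25),[18,24),[17,23),[16,22),[15,21); WM=17
i=12 t=20 v=6: → [20,26),[19,25),[18,24),[17,23),[16,22),[15,21); WM=17
i=13 t=24 v=2: → [24,30),[23,29),[22,28),[21,27),[20,26),[19,25); WM=17
i=14 t=24 v=7: → [24,30),[23,29),[22,28),[21,27),[20,26),[19,25); WM=17
i=15 t=26 v=3: → [26,32),[25,31),[24,30),[23,29),[22,28),[21,27); WM=23; [12,18) fires=8 [13,19) fires=8 [14,20) fires=8 [15,21) fires=8 [16,22) fires=8 [17,23) fires=8

8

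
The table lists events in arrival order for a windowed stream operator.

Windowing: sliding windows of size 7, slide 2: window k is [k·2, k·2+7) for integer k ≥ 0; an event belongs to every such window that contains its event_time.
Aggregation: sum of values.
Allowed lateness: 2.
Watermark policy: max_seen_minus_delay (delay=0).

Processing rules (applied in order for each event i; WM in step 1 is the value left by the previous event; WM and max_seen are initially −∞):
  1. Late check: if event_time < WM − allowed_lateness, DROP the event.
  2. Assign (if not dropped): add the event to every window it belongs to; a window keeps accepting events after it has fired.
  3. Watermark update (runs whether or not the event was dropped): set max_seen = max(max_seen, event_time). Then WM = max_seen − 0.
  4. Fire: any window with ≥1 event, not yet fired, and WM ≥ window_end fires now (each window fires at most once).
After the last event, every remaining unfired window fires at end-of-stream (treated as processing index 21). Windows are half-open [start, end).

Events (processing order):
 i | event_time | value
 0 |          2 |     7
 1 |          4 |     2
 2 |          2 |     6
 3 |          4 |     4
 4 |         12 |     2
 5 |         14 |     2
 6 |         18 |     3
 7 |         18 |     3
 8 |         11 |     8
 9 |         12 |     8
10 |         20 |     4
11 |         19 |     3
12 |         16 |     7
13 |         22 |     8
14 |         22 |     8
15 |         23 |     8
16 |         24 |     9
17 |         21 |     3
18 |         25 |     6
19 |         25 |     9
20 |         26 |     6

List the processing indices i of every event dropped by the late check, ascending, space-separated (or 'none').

8 9 12 17

i=0 t=2 v=7: → [2,9),[0,7); WM=2
i=1 t=4 v=2: → [4,11),[2,9),[0,7); WM=4
i=2 t=2 v=6: → [2,9),[0,7); WM=4
i=3 t=4 v=4: → [4,11),[2,9),[0,7); WM=4
i=4 t=12 v=2: → [12,19),[10,17),[8,15),[6,13); WM=12; [0,7) fires=19 [2,9) fires=19 [4,11) fires=6
i=5 t=14 v=2: → [14,21),[12,19),[10,17),[8,15); WM=14; [6,13) fires=2
i=6 t=18 v=3: → [18,25),[16,23),[14,21),[12,19); WM=18; [8,15) fires=4 [10,17) fires=4
i=7 t=18 v=3: → [18,25),[16,23),[14,21),[12,19); WM=18
i=8 t=11 v=8: DROP (t<18-2); WM=18
i=9 t=12 v=8: DROP (t<18-2); WM=18
i=10 t=20 v=4: → [20,27),[18,25),[16,23),[14,21); WM=20; [12,19) fires=10
i=11 t=19 v=3: → [18,25),[16,23),[14,21); WM=20
i=12 t=16 v=7: DROP (t<20-2); WM=20
i=13 t=22 v=8: → [22,29),[20,27),[18,25),[16,23); WM=22; [14,21) fires=15
i=14 t=22 v=8: → [22,29),[20,27),[18,25),[16,23); WM=22
i=15 t=23 v=8: → [22,29),[20,27),[18,25); WM=23; [16,23) fires=29
i=16 t=24 v=9: → [24,31),[22,29),[20,27),[18,25); WM=24
i=17 t=21 v=3: DROP (t<24-2); WM=24
i=18 t=25 v=6: → [24,31),[22,29),[20,27); WM=25; [18,25) fires=46
i=19 t=25 v=9: → [24,31),[22,29),[20,27); WM=25
i=20 t=26 v=6: → [26,33),[24,31),[22,29),[20,27); WM=26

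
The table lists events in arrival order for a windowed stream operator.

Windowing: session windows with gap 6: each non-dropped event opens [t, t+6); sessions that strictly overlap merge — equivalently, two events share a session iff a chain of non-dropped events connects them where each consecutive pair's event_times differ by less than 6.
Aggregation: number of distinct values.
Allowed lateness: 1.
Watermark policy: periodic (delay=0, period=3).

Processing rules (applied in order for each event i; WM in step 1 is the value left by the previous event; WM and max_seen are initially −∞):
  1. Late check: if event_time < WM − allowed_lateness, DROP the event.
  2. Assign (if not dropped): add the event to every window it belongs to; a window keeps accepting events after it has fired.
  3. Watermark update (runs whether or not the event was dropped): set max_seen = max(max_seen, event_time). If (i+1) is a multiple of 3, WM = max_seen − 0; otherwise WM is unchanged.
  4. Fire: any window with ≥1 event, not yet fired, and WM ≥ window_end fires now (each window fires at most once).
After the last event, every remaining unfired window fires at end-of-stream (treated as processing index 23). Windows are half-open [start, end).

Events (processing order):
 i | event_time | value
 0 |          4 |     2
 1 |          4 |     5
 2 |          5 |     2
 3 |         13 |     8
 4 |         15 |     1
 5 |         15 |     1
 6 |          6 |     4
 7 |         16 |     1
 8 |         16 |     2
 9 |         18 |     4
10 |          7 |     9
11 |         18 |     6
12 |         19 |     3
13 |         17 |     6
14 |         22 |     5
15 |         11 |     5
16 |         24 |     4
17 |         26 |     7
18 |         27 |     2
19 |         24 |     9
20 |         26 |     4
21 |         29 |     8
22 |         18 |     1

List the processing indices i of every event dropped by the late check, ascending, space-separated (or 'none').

6 10 15 19 22

i=0 t=4 v=2: → [4,10); WM=−∞
i=1 t=4 v=5: → [4,10); WM=−∞
i=2 t=5 v=2: → [4,11); WM=5
i=3 t=13 v=8: → [13,19); WM=5
i=4 t=15 v=1: → [13,21); WM=5
i=5 t=15 v=1: → [13,21); WM=15
i=6 t=6 v=4: DROP (t<15-1); WM=15
i=7 t=16 v=1: → [13,22); WM=15
i=8 t=16 v=2: → [13,22); WM=16
i=9 t=18 v=4: → [13,24); WM=16
i=10 t=7 v=9: DROP (t<16-1); WM=16
i=11 t=18 v=6: → [13,24); WM=18
i=12 t=19 v=3: → [13,25); WM=18
i=13 t=17 v=6: → [13,25); WM=18
i=14 t=22 v=5: → [13,28); WM=22
i=15 t=11 v=5: DROP (t<22-1); WM=22
i=16 t=24 v=4: → [13,30); WM=22
i=17 t=26 v=7: → [13,32); WM=26
i=18 t=27 v=2: → [13,33); WM=26
i=19 t=24 v=9: DROP (t<26-1); WM=26
i=20 t=26 v=4: → [13,33); WM=27
i=21 t=29 v=8: → [13,35); WM=27
i=22 t=18 v=1: DROP (t<27-1); WM=27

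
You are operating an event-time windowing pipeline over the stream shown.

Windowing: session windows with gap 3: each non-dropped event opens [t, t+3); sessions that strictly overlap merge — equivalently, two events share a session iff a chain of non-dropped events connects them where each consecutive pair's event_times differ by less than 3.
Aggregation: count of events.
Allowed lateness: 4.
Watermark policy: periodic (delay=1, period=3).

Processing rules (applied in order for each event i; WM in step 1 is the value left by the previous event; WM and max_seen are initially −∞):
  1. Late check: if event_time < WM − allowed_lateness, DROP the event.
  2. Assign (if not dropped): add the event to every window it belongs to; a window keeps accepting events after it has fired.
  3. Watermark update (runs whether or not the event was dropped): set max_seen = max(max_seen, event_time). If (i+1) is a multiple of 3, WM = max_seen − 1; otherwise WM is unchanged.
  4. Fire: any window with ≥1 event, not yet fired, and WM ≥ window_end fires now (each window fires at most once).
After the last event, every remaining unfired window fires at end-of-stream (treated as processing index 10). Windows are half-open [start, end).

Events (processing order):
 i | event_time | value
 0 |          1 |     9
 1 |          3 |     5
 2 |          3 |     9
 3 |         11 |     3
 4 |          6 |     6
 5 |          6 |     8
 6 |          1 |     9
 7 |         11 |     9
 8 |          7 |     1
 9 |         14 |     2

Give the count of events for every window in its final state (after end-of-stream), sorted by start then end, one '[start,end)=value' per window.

i=0 t=1 v=9: → [1,4); WM=−∞
i=1 t=3 v=5: → [1,6); WM=−∞
i=2 t=3 v=9: → [1,6); WM=2
i=3 t=11 v=3: → [11,14); WM=2
i=4 t=6 v=6: → [6,9); WM=2
i=5 t=6 v=8: → [6,9); WM=10
i=6 t=1 v=9: DROP (t<10-4); WM=10
i=7 t=11 v=9: → [11,14); WM=10
i=8 t=7 v=1: → [6,10); WM=10
i=9 t=14 v=2: → [14,17); WM=10

[1,6)=3 [6,10)=3 [11,14)=2 [14,17)=1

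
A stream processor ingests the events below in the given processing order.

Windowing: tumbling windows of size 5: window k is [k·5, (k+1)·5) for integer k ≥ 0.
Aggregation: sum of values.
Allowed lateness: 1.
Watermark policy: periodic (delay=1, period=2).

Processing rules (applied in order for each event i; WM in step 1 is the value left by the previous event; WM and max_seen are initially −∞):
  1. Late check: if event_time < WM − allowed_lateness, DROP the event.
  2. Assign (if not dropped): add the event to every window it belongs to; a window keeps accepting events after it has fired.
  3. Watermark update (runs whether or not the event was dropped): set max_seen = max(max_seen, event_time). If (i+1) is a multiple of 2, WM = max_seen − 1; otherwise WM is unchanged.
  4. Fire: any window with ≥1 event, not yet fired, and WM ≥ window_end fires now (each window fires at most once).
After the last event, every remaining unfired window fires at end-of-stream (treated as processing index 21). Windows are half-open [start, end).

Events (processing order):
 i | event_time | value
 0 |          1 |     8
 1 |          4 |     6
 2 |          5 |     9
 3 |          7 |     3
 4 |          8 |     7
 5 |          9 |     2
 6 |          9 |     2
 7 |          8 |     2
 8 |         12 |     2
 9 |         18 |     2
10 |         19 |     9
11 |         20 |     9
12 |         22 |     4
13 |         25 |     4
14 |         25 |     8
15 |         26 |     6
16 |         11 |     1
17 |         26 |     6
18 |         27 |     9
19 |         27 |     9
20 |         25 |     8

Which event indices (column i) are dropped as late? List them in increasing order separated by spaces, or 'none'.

i=0 t=1 v=8: → [0,5); WM=−∞
i=1 t=4 v=6: → [0,5); WM=3
i=2 t=5 v=9: → [5,10); WM=3
i=3 t=7 v=3: → [5,10); WM=6; [0,5) fires=14
i=4 t=8 v=7: → [5,10); WM=6
i=5 t=9 v=2: → [5,10); WM=8
i=6 t=9 v=2: → [5,10); WM=8
i=7 t=8 v=2: → [5,10); WM=8
i=8 t=12 v=2: → [10,15); WM=8
i=9 t=18 v=2: → [15,20); WM=17; [5,10) fires=25 [10,15) fires=2
i=10 t=19 v=9: → [15,20); WM=17
i=11 t=20 v=9: → [20,25); WM=19
i=12 t=22 v=4: → [20,25); WM=19
i=13 t=25 v=4: → [25,30); WM=24; [15,20) fires=11
i=14 t=25 v=8: → [25,30); WM=24
i=15 t=26 v=6: → [25,30); WM=25; [20,25) fires=13
i=16 t=11 v=1: DROP (t<25-1); WM=25
i=17 t=26 v=6: → [25,30); WM=25
i=18 t=27 v=9: → [25,30); WM=25
i=19 t=27 v=9: → [25,30); WM=26
i=20 t=25 v=8: → [25,30); WM=26

16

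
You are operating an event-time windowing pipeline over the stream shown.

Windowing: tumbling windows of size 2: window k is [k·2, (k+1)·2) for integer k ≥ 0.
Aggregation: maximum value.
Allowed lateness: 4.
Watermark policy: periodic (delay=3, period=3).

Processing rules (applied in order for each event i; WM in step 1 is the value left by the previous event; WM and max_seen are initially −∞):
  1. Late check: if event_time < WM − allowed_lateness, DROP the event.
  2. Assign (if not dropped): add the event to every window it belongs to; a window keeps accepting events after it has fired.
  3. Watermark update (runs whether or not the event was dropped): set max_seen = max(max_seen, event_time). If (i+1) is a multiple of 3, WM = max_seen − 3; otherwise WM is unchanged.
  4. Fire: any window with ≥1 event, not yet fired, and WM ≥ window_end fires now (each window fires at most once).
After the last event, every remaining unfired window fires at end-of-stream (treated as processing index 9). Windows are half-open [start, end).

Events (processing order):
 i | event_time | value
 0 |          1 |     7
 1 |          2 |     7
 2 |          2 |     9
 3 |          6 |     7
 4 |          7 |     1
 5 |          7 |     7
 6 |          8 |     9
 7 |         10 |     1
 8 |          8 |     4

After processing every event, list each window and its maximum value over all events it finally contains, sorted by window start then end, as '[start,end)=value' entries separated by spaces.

i=0 t=1 v=7: → [0,2); WM=−∞
i=1 t=2 v=7: → [2,4); WM=−∞
i=2 t=2 v=9: → [2,4); WM=-1
i=3 t=6 v=7: → [6,8); WM=-1
i=4 t=7 v=1: → [6,8); WM=-1
i=5 t=7 v=7: → [6,8); WM=4; [0,2) fires=7 [2,4) fires=9
i=6 t=8 v=9: → [8,10); WM=4
i=7 t=10 v=1: → [10,12); WM=4
i=8 t=8 v=4: → [8,10); WM=7

[0,2)=7 [2,4)=9 [6,8)=7 [8,10)=9 [10,12)=1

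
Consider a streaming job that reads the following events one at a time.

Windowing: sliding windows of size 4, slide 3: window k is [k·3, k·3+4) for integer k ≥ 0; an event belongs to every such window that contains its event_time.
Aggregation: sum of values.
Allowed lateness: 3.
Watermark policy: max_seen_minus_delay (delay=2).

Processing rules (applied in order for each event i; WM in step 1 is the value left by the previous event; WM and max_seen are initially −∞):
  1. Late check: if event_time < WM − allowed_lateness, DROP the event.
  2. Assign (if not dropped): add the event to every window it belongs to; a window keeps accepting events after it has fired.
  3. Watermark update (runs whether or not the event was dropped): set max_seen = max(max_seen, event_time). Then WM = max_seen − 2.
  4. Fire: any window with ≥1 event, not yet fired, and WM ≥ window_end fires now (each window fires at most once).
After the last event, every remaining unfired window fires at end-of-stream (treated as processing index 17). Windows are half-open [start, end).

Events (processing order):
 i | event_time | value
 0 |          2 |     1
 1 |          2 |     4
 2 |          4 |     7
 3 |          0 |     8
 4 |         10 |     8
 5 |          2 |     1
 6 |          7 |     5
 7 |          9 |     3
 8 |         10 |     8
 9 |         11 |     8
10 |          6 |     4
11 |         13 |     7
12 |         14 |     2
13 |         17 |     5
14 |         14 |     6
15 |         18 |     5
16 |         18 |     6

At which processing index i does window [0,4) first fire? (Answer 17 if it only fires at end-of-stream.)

4

i=0 t=2 v=1: → [0,4); WM=0
i=1 t=2 v=4: → [0,4); WM=0
i=2 t=4 v=7: → [3,7); WM=2
i=3 t=0 v=8: → [0,4); WM=2
i=4 t=10 v=8: → [9,13); WM=8; [0,4) fires=13 [3,7) fires=7
i=5 t=2 v=1: DROP (t<8-3); WM=8
i=6 t=7 v=5: → [6,10); WM=8
i=7 t=9 v=3: → [9,13),[6,10); WM=8
i=8 t=10 v=8: → [9,13); WM=8
i=9 t=11 v=8: → [9,13); WM=9
i=10 t=6 v=4: → [6,10),[3,7); WM=9
i=11 t=13 v=7: → [12,16); WM=11; [6,10) fires=12
i=12 t=14 v=2: → [12,16); WM=12
i=13 t=17 v=5: → [15,19); WM=15; [9,13) fires=27
i=14 t=14 v=6: → [12,16); WM=15
i=15 t=18 v=5: → [18,22),[15,19); WM=16; [12,16) fires=15
i=16 t=18 v=6: → [18,22),[15,19); WM=16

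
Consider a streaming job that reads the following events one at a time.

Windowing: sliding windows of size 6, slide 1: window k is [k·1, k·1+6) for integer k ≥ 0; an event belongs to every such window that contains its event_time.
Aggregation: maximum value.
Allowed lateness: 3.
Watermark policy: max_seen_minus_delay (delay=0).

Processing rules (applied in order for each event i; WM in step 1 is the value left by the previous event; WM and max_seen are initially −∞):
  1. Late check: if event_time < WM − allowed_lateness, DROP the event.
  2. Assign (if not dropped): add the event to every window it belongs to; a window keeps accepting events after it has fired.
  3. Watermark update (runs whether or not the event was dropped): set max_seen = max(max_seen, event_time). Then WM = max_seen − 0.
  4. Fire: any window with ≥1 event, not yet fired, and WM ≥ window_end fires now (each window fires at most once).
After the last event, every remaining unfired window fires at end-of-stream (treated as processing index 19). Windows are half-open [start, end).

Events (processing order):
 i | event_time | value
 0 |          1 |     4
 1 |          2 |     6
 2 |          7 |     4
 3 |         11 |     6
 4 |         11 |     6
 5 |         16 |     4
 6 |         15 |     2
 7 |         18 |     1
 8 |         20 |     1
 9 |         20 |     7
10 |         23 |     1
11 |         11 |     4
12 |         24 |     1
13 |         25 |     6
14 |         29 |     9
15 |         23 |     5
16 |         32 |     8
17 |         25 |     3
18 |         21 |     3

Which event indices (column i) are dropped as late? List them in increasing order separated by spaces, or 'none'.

11 15 17 18

i=0 t=1 v=4: → [1,7),[0,6); WM=1
i=1 t=2 v=6: → [2,8),[1,7),[0,6); WM=2
i=2 t=7 v=4: → [7,13),[6,12),[5,11),[4,10),[3,9),[2,8); WM=7; [0,6) fires=6 [1,7) fires=6
i=3 t=11 v=6: → [11,17),[10,16),[9,15),[8,14),[7,13),[6,12); WM=11; [2,8) fires=6 [3,9) fires=4 [4,10) fires=4 [5,11) fires=4
i=4 t=11 v=6: → [11,17),[10,16),[9,15),[8,14),[7,13),[6,12); WM=11
i=5 t=16 v=4: → [16,22),[15,21),[14,20),[13,19),[12,18),[11,17); WM=16; [6,12) fires=6 [7,13) fires=6 [8,14) fires=6 [9,15) fires=6 [10,16) fires=6
i=6 t=15 v=2: → [15,21),[14,20),[13,19),[12,18),[11,17),[10,16); WM=16
i=7 t=18 v=1: → [18,24),[17,23),[16,22),[15,21),[14,20),[13,19); WM=18; [11,17) fires=6 [12,18) fires=4
i=8 t=20 v=1: → [20,26),[19,25),[18,24),[17,23),[16,22),[15,21); WM=20; [13,19) fires=4 [14,20) fires=4
i=9 t=20 v=7: → [20,26),[19,25),[18,24),[17,23),[16,22),[15,21); WM=20
i=10 t=23 v=1: → [23,29),[22,28),[21,27),[20,26),[19,25),[18,24); WM=23; [15,21) fires=7 [16,22) fires=7 [17,23) fires=7
i=11 t=11 v=4: DROP (t<23-3); WM=23
i=12 t=24 v=1: → [24,30),[23,29),[22,28),[21,27),[20,26),[19,25); WM=24; [18,24) fires=7
i=13 t=25 v=6: → [25,31),[24,30),[23,29),[22,28),[21,27),[20,26); WM=25; [19,25) fires=7
i=14 t=29 v=9: → [29,35),[28,34),[27,33),[26,32),[25,31),[24,30); WM=29; [20,26) fires=7 [21,27) fires=6 [22,28) fires=6 [23,29) fires=6
i=15 t=23 v=5: DROP (t<29-3); WM=29
i=16 t=32 v=8: → [32,38),[31,37),[30,36),[29,35),[28,34),[27,33); WM=32; [24,30) fires=9 [25,31) fires=9 [26,32) fires=9
i=17 t=25 v=3: DROP (t<32-3); WM=32
i=18 t=21 v=3: DROP (t<32-3); WM=32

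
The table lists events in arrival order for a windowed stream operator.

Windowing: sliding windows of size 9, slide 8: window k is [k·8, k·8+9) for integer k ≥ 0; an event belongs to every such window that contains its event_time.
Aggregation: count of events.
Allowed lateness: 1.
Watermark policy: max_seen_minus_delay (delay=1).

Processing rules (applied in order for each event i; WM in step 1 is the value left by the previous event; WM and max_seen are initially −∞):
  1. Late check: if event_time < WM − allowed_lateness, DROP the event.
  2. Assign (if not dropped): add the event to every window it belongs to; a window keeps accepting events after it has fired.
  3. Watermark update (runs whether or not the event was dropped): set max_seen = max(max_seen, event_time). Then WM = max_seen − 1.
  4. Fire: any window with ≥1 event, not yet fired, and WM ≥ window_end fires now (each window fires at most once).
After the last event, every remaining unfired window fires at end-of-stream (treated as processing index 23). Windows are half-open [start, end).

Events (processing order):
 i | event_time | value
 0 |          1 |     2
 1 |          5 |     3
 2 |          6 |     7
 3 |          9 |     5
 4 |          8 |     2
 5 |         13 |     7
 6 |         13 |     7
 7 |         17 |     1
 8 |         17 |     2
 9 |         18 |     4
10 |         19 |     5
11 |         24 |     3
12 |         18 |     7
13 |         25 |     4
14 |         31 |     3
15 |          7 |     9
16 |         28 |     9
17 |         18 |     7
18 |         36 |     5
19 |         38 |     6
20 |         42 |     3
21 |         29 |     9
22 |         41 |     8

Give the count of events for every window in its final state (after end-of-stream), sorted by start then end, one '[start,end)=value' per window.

[0,9)=4 [8,17)=4 [16,25)=5 [24,33)=3 [32,41)=2 [40,49)=2

i=0 t=1 v=2: → [0,9); WM=0
i=1 t=5 v=3: → [0,9); WM=4
i=2 t=6 v=7: → [0,9); WM=5
i=3 t=9 v=5: → [8,17); WM=8
i=4 t=8 v=2: → [8,17),[0,9); WM=8
i=5 t=13 v=7: → [8,17); WM=12; [0,9) fires=4
i=6 t=13 v=7: → [8,17); WM=12
i=7 t=17 v=1: → [16,25); WM=16
i=8 t=17 v=2: → [16,25); WM=16
i=9 t=18 v=4: → [16,25); WM=17; [8,17) fires=4
i=10 t=19 v=5: → [16,25); WM=18
i=11 t=24 v=3: → [24,33),[16,25); WM=23
i=12 t=18 v=7: DROP (t<23-1); WM=23
i=13 t=25 v=4: → [24,33); WM=24
i=14 t=31 v=3: → [24,33); WM=30; [16,25) fires=5
i=15 t=7 v=9: DROP (t<30-1); WM=30
i=16 t=28 v=9: DROP (t<30-1); WM=30
i=17 t=18 v=7: DROP (t<30-1); WM=30
i=18 t=36 v=5: → [32,41); WM=35; [24,33) fires=3
i=19 t=38 v=6: → [32,41); WM=37
i=20 t=42 v=3: → [40,49); WM=41; [32,41) fires=2
i=21 t=29 v=9: DROP (t<41-1); WM=41
i=22 t=41 v=8: → [40,49); WM=41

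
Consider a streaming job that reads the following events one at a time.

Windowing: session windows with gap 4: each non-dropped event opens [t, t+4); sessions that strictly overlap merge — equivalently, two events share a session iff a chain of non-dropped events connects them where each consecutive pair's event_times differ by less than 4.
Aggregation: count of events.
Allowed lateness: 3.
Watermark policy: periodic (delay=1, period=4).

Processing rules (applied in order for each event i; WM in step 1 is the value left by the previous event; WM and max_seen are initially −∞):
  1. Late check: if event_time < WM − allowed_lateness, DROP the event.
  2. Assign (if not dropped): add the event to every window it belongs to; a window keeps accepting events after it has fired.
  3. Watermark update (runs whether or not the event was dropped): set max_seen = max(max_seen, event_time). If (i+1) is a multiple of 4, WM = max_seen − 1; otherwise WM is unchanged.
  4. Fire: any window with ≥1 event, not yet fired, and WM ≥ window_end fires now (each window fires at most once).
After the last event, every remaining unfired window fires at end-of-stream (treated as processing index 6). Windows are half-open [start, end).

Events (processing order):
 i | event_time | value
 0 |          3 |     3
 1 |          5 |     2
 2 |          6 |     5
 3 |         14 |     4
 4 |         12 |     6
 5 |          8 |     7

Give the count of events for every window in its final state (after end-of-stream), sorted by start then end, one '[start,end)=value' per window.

i=0 t=3 v=3: → [3,7); WM=−∞
i=1 t=5 v=2: → [3,9); WM=−∞
i=2 t=6 v=5: → [3,10); WM=−∞
i=3 t=14 v=4: → [14,18); WM=13
i=4 t=12 v=6: → [12,18); WM=13
i=5 t=8 v=7: DROP (t<13-3); WM=13

[3,10)=3 [12,18)=2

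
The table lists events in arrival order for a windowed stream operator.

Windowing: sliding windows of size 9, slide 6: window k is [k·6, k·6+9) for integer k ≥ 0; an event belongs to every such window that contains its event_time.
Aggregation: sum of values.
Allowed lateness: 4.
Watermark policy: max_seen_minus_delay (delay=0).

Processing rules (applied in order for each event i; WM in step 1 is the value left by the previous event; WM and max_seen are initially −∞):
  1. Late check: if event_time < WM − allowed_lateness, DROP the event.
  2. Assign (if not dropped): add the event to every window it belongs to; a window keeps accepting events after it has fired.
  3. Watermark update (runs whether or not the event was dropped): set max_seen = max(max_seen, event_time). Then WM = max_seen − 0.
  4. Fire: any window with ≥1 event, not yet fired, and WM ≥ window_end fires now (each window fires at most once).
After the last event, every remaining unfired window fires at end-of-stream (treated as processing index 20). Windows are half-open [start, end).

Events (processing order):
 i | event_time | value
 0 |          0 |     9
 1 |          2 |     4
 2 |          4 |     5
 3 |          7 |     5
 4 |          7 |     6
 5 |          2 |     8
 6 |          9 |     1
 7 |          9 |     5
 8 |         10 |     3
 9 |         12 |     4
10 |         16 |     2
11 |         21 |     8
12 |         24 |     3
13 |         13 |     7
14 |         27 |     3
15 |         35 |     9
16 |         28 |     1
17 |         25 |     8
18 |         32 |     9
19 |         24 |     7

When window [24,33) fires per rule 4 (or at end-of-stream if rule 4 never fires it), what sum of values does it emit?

i=0 t=0 v=9: → [0,9); WM=0
i=1 t=2 v=4: → [0,9); WM=2
i=2 t=4 v=5: → [0,9); WM=4
i=3 t=7 v=5: → [6,15),[0,9); WM=7
i=4 t=7 v=6: → [6,15),[0,9); WM=7
i=5 t=2 v=8: DROP (t<7-4); WM=7
i=6 t=9 v=1: → [6,15); WM=9; [0,9) fires=29
i=7 t=9 v=5: → [6,15); WM=9
i=8 t=10 v=3: → [6,15); WM=10
i=9 t=12 v=4: → [12,21),[6,15); WM=12
i=10 t=16 v=2: → [12,21); WM=16; [6,15) fires=24
i=11 t=21 v=8: → [18,27); WM=21; [12,21) fires=6
i=12 t=24 v=3: → [24,33),[18,27); WM=24
i=13 t=13 v=7: DROP (t<24-4); WM=24
i=14 t=27 v=3: → [24,33); WM=27; [18,27) fires=11
i=15 t=35 v=9: → [30,39); WM=35; [24,33) fires=6
i=16 t=28 v=1: DROP (t<35-4); WM=35
i=17 t=25 v=8: DROP (t<35-4); WM=35
i=18 t=32 v=9: → [30,39),[24,33); WM=35
i=19 t=24 v=7: DROP (t<35-4); WM=35

6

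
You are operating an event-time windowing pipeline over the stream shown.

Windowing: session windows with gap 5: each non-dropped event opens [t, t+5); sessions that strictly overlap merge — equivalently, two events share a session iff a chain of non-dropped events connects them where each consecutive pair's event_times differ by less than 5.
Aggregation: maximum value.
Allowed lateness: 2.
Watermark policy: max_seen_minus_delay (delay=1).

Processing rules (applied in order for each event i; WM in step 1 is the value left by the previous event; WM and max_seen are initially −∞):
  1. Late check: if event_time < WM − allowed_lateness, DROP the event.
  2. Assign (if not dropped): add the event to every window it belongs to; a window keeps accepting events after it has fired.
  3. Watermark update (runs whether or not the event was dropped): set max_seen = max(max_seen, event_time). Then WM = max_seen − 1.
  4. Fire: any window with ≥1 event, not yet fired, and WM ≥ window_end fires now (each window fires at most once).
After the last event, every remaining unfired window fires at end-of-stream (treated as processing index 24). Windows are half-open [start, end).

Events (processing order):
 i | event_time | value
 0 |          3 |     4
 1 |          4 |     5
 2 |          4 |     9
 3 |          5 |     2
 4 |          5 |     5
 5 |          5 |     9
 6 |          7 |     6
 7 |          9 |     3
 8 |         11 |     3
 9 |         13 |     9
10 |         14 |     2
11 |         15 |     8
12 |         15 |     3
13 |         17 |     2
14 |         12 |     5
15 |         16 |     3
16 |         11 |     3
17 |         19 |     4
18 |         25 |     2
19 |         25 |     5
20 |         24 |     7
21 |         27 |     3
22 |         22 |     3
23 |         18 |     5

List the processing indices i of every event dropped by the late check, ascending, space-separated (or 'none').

i=0 t=3 v=4: → [3,8); WM=2
i=1 t=4 v=5: → [3,9); WM=3
i=2 t=4 v=9: → [3,9); WM=3
i=3 t=5 v=2: → [3,10); WM=4
i=4 t=5 v=5: → [3,10); WM=4
i=5 t=5 v=9: → [3,10); WM=4
i=6 t=7 v=6: → [3,12); WM=6
i=7 t=9 v=3: → [3,14); WM=8
i=8 t=11 v=3: → [3,16); WM=10
i=9 t=13 v=9: → [3,18); WM=12
i=10 t=14 v=2: → [3,19); WM=13
i=11 t=15 v=8: → [3,20); WM=14
i=12 t=15 v=3: → [3,20); WM=14
i=13 t=17 v=2: → [3,22); WM=16
i=14 t=12 v=5: DROP (t<16-2); WM=16
i=15 t=16 v=3: → [3,22); WM=16
i=16 t=11 v=3: DROP (t<16-2); WM=16
i=17 t=19 v=4: → [3,24); WM=18
i=18 t=25 v=2: → [25,30); WM=24
i=19 t=25 v=5: → [25,30); WM=24
i=20 t=24 v=7: → [24,30); WM=24
i=21 t=27 v=3: → [24,32); WM=26
i=22 t=22 v=3: DROP (t<26-2); WM=26
i=23 t=18 v=5: DROP (t<26-2); WM=26

14 16 22 23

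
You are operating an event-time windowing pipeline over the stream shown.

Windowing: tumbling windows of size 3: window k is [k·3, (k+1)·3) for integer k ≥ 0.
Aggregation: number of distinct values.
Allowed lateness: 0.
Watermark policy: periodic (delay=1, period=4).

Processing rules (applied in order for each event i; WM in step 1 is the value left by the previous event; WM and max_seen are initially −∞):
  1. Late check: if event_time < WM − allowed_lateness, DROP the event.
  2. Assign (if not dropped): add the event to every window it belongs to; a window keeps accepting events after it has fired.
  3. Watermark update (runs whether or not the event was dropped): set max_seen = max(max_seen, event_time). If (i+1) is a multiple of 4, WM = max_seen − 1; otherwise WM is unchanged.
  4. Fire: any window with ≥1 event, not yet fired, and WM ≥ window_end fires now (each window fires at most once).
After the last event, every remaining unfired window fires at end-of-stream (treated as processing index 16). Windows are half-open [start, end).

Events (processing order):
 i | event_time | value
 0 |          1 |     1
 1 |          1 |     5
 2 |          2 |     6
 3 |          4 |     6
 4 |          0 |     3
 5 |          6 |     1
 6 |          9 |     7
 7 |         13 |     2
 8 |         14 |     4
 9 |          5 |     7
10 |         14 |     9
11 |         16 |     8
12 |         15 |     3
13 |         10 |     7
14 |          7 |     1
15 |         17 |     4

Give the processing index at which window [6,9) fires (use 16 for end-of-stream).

7

i=0 t=1 v=1: → [0,3); WM=−∞
i=1 t=1 v=5: → [0,3); WM=−∞
i=2 t=2 v=6: → [0,3); WM=−∞
i=3 t=4 v=6: → [3,6); WM=3; [0,3) fires=3
i=4 t=0 v=3: DROP (t<3-0); WM=3
i=5 t=6 v=1: → [6,9); WM=3
i=6 t=9 v=7: → [9,12); WM=3
i=7 t=13 v=2: → [12,15); WM=12; [3,6) fires=1 [6,9) fires=1 [9,12) fires=1
i=8 t=14 v=4: → [12,15); WM=12
i=9 t=5 v=7: DROP (t<12-0); WM=12
i=10 t=14 v=9: → [12,15); WM=12
i=11 t=16 v=8: → [15,18); WM=15; [12,15) fires=3
i=12 t=15 v=3: → [15,18); WM=15
i=13 t=10 v=7: DROP (t<15-0); WM=15
i=14 t=7 v=1: DROP (t<15-0); WM=15
i=15 t=17 v=4: → [15,18); WM=16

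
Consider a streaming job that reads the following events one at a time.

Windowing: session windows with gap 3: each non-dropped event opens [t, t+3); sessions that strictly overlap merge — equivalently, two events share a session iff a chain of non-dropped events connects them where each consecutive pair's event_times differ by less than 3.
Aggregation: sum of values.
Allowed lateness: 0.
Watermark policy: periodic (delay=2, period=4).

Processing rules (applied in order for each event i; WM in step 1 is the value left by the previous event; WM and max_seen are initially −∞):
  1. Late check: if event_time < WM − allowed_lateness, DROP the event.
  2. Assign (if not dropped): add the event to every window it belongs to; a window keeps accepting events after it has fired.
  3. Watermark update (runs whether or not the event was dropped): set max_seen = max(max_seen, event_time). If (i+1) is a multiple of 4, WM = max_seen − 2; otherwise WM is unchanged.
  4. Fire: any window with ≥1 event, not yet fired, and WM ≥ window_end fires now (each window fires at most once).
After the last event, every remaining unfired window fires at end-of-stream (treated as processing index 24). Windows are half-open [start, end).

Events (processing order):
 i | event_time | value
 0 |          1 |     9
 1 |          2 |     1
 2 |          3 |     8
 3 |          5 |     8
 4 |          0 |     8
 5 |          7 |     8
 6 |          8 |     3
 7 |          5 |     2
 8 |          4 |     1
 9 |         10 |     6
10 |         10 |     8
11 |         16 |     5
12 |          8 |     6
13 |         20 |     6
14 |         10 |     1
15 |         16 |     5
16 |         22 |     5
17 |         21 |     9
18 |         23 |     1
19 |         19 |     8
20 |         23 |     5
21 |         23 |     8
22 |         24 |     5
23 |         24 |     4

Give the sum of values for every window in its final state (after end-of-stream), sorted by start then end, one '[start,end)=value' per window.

i=0 t=1 v=9: → [1,4); WM=−∞
i=1 t=2 v=1: → [1,5); WM=−∞
i=2 t=3 v=8: → [1,6); WM=−∞
i=3 t=5 v=8: → [1,8); WM=3
i=4 t=0 v=8: DROP (t<3-0); WM=3
i=5 t=7 v=8: → [1,10); WM=3
i=6 t=8 v=3: → [1,11); WM=3
i=7 t=5 v=2: → [1,11); WM=6
i=8 t=4 v=1: DROP (t<6-0); WM=6
i=9 t=10 v=6: → [1,13); WM=6
i=10 t=10 v=8: → [1,13); WM=6
i=11 t=16 v=5: → [16,19); WM=14
i=12 t=8 v=6: DROP (t<14-0); WM=14
i=13 t=20 v=6: → [20,23); WM=14
i=14 t=10 v=1: DROP (t<14-0); WM=14
i=15 t=16 v=5: → [16,19); WM=18
i=16 t=22 v=5: → [20,25); WM=18
i=17 t=21 v=9: → [20,25); WM=18
i=18 t=23 v=1: → [20,26); WM=18
i=19 t=19 v=8: → [19,26); WM=21
i=20 t=23 v=5: → [19,26); WM=21
i=21 t=23 v=8: → [19,26); WM=21
i=22 t=24 v=5: → [19,27); WM=21
i=23 t=24 v=4: → [19,27); WM=22

[1,13)=53 [16,19)=10 [19,27)=51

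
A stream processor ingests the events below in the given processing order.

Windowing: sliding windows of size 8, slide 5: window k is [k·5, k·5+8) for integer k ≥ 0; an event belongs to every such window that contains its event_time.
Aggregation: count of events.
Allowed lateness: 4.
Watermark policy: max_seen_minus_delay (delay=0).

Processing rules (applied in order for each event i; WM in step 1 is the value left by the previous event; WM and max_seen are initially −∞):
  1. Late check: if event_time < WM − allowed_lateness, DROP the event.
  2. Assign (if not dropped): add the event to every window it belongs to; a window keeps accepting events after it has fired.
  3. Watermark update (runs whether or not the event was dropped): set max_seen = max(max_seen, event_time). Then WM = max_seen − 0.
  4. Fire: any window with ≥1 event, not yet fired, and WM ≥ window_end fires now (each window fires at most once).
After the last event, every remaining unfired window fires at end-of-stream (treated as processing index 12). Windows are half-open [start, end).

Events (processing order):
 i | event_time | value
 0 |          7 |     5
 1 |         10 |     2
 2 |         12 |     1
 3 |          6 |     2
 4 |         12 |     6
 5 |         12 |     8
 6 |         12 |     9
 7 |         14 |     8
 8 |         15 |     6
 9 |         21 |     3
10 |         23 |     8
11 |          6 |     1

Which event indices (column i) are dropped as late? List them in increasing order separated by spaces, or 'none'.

3 11

i=0 t=7 v=5: → [5,13),[0,8); WM=7
i=1 t=10 v=2: → [10,18),[5,13); WM=10; [0,8) fires=1
i=2 t=12 v=1: → [10,18),[5,13); WM=12
i=3 t=6 v=2: DROP (t<12-4); WM=12
i=4 t=12 v=6: → [10,18),[5,13); WM=12
i=5 t=12 v=8: → [10,18),[5,13); WM=12
i=6 t=12 v=9: → [10,18),[5,13); WM=12
i=7 t=14 v=8: → [10,18); WM=14; [5,13) fires=6
i=8 t=15 v=6: → [15,23),[10,18); WM=15
i=9 t=21 v=3: → [20,28),[15,23); WM=21; [10,18) fires=7
i=10 t=23 v=8: → [20,28); WM=23; [15,23) fires=2
i=11 t=6 v=1: DROP (t<23-4); WM=23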